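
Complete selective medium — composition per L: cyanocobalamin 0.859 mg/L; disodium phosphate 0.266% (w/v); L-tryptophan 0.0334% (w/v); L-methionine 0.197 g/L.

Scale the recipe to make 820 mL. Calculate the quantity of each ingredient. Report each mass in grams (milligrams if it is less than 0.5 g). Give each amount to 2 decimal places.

cyanocobalamin 0.70 mg; disodium phosphate 2.18 g; L-tryptophan 273.88 mg; L-methionine 161.54 mg

Scale factor relative to 1 L: 0.82.
cyanocobalamin: 0.859 mg/L × 0.82 L = 0.70 mg
disodium phosphate: 0.266% w/v = 2.66 g/L → 2.66 × 0.82 L = 2.18 g
L-tryptophan: 0.0334% w/v = 0.334 g/L → 0.334 × 0.82 L = 0.27388 g = 273.88 mg
L-methionine: 0.197 g/L × 0.82 L = 0.16154 g = 161.54 mg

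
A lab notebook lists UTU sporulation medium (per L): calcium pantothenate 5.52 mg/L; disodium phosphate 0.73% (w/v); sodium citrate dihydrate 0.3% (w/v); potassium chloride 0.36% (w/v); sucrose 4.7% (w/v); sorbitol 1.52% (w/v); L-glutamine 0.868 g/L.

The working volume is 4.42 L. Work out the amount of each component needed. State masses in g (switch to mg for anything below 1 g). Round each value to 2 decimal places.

calcium pantothenate 24.40 mg; disodium phosphate 32.27 g; sodium citrate dihydrate 13.26 g; potassium chloride 15.91 g; sucrose 207.74 g; sorbitol 67.18 g; L-glutamine 3.84 g

Scale factor relative to 1 L: 4.42.
calcium pantothenate: 5.52 mg/L × 4.42 L = 24.40 mg
disodium phosphate: 0.73% w/v = 7.3 g/L → 7.3 × 4.42 L = 32.27 g
sodium citrate dihydrate: 0.3% w/v = 3 g/L → 3 × 4.42 L = 13.26 g
potassium chloride: 0.36 g per 100 mL × 4420 mL ÷ 100 = 15.91 g
sucrose: 4.7 g per 100 mL × 4420 mL ÷ 100 = 207.74 g
sorbitol: 1.52 g per 100 mL × 4420 mL ÷ 100 = 67.18 g
L-glutamine: 0.868 g/L × 4.42 L = 3.84 g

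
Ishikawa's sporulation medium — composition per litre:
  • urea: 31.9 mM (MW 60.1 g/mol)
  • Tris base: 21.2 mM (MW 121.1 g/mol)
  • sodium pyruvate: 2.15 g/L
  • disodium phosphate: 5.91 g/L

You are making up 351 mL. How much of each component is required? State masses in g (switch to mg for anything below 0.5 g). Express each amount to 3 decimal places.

Working volume: 351 mL = 0.351 L.
urea: 31.9 mmol/L × 60.1 g/mol × 0.351 L ÷ 1000 = 0.673 g
Tris base: 21.2 mmol/L × 121.1 g/mol × 0.351 L ÷ 1000 = 0.901 g
sodium pyruvate: 2.15 g/L × 0.351 L = 0.755 g
disodium phosphate: 5.91 g/L × 0.351 L = 2.074 g

urea 0.673 g; Tris base 0.901 g; sodium pyruvate 0.755 g; disodium phosphate 2.074 g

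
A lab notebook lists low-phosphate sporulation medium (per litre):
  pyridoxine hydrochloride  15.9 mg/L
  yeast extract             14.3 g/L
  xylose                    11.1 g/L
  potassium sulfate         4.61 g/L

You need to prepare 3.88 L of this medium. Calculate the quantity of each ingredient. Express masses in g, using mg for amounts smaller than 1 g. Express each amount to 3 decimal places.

pyridoxine hydrochloride 61.692 mg; yeast extract 55.484 g; xylose 43.068 g; potassium sulfate 17.887 g

Scale factor relative to 1 L: 3.88.
pyridoxine hydrochloride: 15.9 mg/L × 3.88 L = 61.692 mg
yeast extract: 14.3 g/L × 3.88 L = 55.484 g
xylose: 11.1 g/L × 3.88 L = 43.068 g
potassium sulfate: 4.61 g/L × 3.88 L = 17.887 g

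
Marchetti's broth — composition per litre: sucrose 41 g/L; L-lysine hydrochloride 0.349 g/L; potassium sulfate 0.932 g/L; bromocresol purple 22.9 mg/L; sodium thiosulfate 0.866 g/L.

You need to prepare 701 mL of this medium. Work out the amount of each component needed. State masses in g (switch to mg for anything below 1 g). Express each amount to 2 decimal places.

Working volume: 701 mL = 0.701 L.
sucrose: 41 g/L × 0.701 L = 28.74 g
L-lysine hydrochloride: 0.349 g/L × 0.701 L = 0.244649 g = 244.65 mg
potassium sulfate: 0.932 g/L × 0.701 L = 0.653332 g = 653.33 mg
bromocresol purple: 22.9 mg/L × 0.701 L = 16.05 mg
sodium thiosulfate: 0.866 g/L × 0.701 L = 0.607066 g = 607.07 mg

sucrose 28.74 g; L-lysine hydrochloride 244.65 mg; potassium sulfate 653.33 mg; bromocresol purple 16.05 mg; sodium thiosulfate 607.07 mg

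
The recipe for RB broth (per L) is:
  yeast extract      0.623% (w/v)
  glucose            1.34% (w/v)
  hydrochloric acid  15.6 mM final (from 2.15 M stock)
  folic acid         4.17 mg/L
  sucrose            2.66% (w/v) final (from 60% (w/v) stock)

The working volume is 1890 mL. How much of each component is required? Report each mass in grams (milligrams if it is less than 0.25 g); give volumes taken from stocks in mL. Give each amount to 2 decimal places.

yeast extract 11.77 g; glucose 25.33 g; hydrochloric acid 13.71 mL; folic acid 7.88 mg; sucrose 83.79 mL

Scale factor relative to 1 L: 1.89.
yeast extract: 0.623% w/v = 6.23 g/L → 6.23 × 1.89 L = 11.77 g
glucose: 1.34% w/v = 13.4 g/L → 13.4 × 1.89 L = 25.33 g
hydrochloric acid: V = C2·V2/C1 = 15.6 mM × 1890 mL ÷ 2150 mM = 13.71 mL
folic acid: 4.17 mg/L × 1.89 L = 7.88 mg
sucrose: C1V1 = C2V2 → 2.66% ÷ 60% × 1890 mL = 83.79 mL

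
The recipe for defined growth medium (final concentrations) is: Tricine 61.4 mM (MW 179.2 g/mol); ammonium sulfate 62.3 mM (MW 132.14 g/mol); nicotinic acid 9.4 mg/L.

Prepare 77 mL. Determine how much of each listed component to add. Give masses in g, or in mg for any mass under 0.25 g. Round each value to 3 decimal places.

Tricine 0.847 g; ammonium sulfate 0.634 g; nicotinic acid 0.724 mg

Scale factor relative to 1 L: 0.077.
Tricine: 61.4 mmol/L × 179.2 g/mol × 0.077 L ÷ 1000 = 0.847 g
ammonium sulfate: 62.3 mmol/L × 132.14 g/mol × 0.077 L ÷ 1000 = 0.634 g
nicotinic acid: 9.4 mg/L × 0.077 L = 0.724 mg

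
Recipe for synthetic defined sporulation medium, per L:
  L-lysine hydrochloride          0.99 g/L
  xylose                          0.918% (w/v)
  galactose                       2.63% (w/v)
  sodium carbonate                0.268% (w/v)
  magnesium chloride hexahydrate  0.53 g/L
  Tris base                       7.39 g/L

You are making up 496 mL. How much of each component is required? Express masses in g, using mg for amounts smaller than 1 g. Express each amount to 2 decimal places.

Scale factor relative to 1 L: 0.496.
L-lysine hydrochloride: 0.99 g/L × 0.496 L = 0.49104 g = 491.04 mg
xylose: 0.918 g per 100 mL × 496 mL ÷ 100 = 4.55 g
galactose: 2.63 g per 100 mL × 496 mL ÷ 100 = 13.04 g
sodium carbonate: 0.268 g per 100 mL × 496 mL ÷ 100 = 1.33 g
magnesium chloride hexahydrate: 0.53 g/L × 0.496 L = 0.26288 g = 262.88 mg
Tris base: 7.39 g/L × 0.496 L = 3.67 g

L-lysine hydrochloride 491.04 mg; xylose 4.55 g; galactose 13.04 g; sodium carbonate 1.33 g; magnesium chloride hexahydrate 262.88 mg; Tris base 3.67 g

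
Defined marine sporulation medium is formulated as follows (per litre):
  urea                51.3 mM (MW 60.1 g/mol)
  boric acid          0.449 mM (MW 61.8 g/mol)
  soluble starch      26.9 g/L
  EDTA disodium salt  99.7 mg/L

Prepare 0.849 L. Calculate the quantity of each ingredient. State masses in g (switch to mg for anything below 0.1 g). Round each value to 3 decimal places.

Working volume: 0.849 L.
urea: 51.3 mmol/L × 60.1 g/mol × 0.849 L ÷ 1000 = 2.618 g
boric acid: 0.449 mmol/L × 61.8 mg/mmol × 0.849 L = 23.558 mg
soluble starch: 26.9 g/L × 0.849 L = 22.838 g
EDTA disodium salt: 99.7 mg/L × 0.849 L = 84.645 mg

urea 2.618 g; boric acid 23.558 mg; soluble starch 22.838 g; EDTA disodium salt 84.645 mg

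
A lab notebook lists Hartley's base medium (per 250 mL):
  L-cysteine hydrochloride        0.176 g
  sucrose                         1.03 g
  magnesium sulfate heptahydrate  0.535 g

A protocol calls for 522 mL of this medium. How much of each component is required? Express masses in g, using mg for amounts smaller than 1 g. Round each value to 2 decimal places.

Scale factor = 522 mL / 250 mL = 2.088.
L-cysteine hydrochloride: 0.176 g × (522 mL / 250 mL) = 0.367488 g = 367.49 mg
sucrose: 1.03 g × (522 mL / 250 mL) = 2.15 g
magnesium sulfate heptahydrate: 0.535 g × (522 mL / 250 mL) = 1.12 g

L-cysteine hydrochloride 367.49 mg; sucrose 2.15 g; magnesium sulfate heptahydrate 1.12 g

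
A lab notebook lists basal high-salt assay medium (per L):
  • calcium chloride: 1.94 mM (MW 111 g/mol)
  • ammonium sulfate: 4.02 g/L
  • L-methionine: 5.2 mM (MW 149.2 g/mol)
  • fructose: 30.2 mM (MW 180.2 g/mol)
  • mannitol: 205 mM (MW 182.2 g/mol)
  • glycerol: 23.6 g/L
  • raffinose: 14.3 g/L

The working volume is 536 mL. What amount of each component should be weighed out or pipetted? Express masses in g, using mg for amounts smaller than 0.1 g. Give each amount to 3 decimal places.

Working volume: 536 mL = 0.536 L.
calcium chloride: 1.94 mmol/L × 111 g/mol × 0.536 L ÷ 1000 = 0.115 g
ammonium sulfate: 4.02 g/L × 0.536 L = 2.155 g
L-methionine: 5.2 mmol/L × 149.2 g/mol × 0.536 L ÷ 1000 = 0.416 g
fructose: 30.2 mmol/L × 180.2 g/mol × 0.536 L ÷ 1000 = 2.917 g
mannitol: 205 mmol/L × 182.2 g/mol × 0.536 L ÷ 1000 = 20.020 g
glycerol: 23.6 g/L × 0.536 L = 12.650 g
raffinose: 14.3 g/L × 0.536 L = 7.665 g

calcium chloride 0.115 g; ammonium sulfate 2.155 g; L-methionine 0.416 g; fructose 2.917 g; mannitol 20.020 g; glycerol 12.650 g; raffinose 7.665 g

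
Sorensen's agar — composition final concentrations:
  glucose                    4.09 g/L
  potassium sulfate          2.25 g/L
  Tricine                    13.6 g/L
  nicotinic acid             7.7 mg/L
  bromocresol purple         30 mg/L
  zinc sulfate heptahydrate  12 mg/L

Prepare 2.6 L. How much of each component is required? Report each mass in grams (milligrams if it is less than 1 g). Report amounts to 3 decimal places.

glucose 10.634 g; potassium sulfate 5.850 g; Tricine 35.360 g; nicotinic acid 20.020 mg; bromocresol purple 78.000 mg; zinc sulfate heptahydrate 31.200 mg

Scale factor relative to 1 L: 2.6.
glucose: 4.09 g/L × 2.6 L = 10.634 g
potassium sulfate: 2.25 g/L × 2.6 L = 5.850 g
Tricine: 13.6 g/L × 2.6 L = 35.360 g
nicotinic acid: 7.7 mg/L × 2.6 L = 20.020 mg
bromocresol purple: 30 mg/L × 2.6 L = 78.000 mg
zinc sulfate heptahydrate: 12 mg/L × 2.6 L = 31.200 mg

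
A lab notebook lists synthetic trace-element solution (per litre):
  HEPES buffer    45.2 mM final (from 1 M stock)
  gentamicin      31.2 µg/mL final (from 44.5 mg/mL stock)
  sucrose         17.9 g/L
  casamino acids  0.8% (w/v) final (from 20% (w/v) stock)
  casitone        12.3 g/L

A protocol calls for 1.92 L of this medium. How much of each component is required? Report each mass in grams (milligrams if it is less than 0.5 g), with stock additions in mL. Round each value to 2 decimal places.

Working volume: 1.92 L.
HEPES buffer: C1V1 = C2V2 → 45.2 mM × 1920 mL ÷ 1000 mM = 86.78 mL
gentamicin: C1V1 = C2V2 → 31.2 µg/mL × 1920 mL ÷ 44500 µg/mL = 1.35 mL
sucrose: 17.9 g/L × 1.92 L = 34.37 g
casamino acids: V = C2·V2/C1 = 0.8% ÷ 20% × 1920 mL = 76.80 mL
casitone: 12.3 g/L × 1.92 L = 23.62 g

HEPES buffer 86.78 mL; gentamicin 1.35 mL; sucrose 34.37 g; casamino acids 76.80 mL; casitone 23.62 g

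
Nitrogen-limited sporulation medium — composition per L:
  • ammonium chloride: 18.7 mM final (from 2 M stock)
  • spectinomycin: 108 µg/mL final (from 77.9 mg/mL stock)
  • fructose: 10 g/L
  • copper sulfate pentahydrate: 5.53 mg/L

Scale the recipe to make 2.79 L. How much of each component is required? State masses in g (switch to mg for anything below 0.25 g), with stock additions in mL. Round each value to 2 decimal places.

Working volume: 2.79 L.
ammonium chloride: dilute stock: 18.7 mM × 2790 mL ÷ 2000 mM = 26.09 mL
spectinomycin: dilute stock: 108 µg/mL × 2790 mL ÷ 77900 µg/mL = 3.87 mL
fructose: 10 g/L × 2.79 L = 27.90 g
copper sulfate pentahydrate: 5.53 mg/L × 2.79 L = 15.43 mg

ammonium chloride 26.09 mL; spectinomycin 3.87 mL; fructose 27.90 g; copper sulfate pentahydrate 15.43 mg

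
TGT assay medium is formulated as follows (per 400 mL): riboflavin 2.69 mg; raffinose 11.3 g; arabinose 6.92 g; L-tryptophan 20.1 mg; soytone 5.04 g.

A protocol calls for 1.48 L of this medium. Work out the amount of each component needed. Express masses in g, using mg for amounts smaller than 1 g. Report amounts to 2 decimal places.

Scale factor = 1480 mL / 400 mL = 3.7.
riboflavin: 2.69 mg × (1480 mL / 400 mL) = 9.95 mg
raffinose: 11.3 g × (1480 mL / 400 mL) = 41.81 g
arabinose: 6.92 g × (1480 mL / 400 mL) = 25.60 g
L-tryptophan: 20.1 mg × (1480 mL / 400 mL) = 74.37 mg
soytone: 5.04 g × (1480 mL / 400 mL) = 18.65 g

riboflavin 9.95 mg; raffinose 41.81 g; arabinose 25.60 g; L-tryptophan 74.37 mg; soytone 18.65 g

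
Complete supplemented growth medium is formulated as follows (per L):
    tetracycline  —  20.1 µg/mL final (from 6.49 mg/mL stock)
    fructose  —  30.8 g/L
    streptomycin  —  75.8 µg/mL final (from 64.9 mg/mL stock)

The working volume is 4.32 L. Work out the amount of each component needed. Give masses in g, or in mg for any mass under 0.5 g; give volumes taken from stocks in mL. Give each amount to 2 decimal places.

tetracycline 13.38 mL; fructose 133.06 g; streptomycin 5.05 mL

Scale factor relative to 1 L: 4.32.
tetracycline: C1V1 = C2V2 → 20.1 µg/mL × 4320 mL ÷ 6490 µg/mL = 13.38 mL
fructose: 30.8 g/L × 4.32 L = 133.06 g
streptomycin: dilute stock: 75.8 µg/mL × 4320 mL ÷ 64900 µg/mL = 5.05 mL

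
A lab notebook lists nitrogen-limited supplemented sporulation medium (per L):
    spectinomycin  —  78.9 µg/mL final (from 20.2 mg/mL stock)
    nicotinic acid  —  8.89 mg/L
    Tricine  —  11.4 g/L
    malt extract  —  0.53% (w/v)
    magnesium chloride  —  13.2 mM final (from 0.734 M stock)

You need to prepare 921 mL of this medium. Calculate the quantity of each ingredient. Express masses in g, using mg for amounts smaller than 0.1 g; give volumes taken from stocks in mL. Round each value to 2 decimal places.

spectinomycin 3.60 mL; nicotinic acid 8.19 mg; Tricine 10.50 g; malt extract 4.88 g; magnesium chloride 16.56 mL

Working volume: 921 mL = 0.921 L.
spectinomycin: V = C2·V2/C1 = 78.9 µg/mL × 921 mL ÷ 20200 µg/mL = 3.60 mL
nicotinic acid: 8.89 mg/L × 0.921 L = 8.19 mg
Tricine: 11.4 g/L × 0.921 L = 10.50 g
malt extract: 0.53 g per 100 mL × 921 mL ÷ 100 = 4.88 g
magnesium chloride: C1V1 = C2V2 → 13.2 mM × 921 mL ÷ 734 mM = 16.56 mL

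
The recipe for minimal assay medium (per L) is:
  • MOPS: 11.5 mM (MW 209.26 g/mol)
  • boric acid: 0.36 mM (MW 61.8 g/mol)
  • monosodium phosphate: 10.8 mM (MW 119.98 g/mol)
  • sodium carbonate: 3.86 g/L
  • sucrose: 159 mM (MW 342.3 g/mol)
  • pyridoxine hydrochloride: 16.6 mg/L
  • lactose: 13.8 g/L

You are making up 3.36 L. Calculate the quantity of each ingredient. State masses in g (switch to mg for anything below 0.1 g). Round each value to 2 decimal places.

Working volume: 3.36 L.
MOPS: 11.5 mmol/L × 209.26 g/mol × 3.36 L ÷ 1000 = 8.09 g
boric acid: 0.36 mmol/L × 61.8 mg/mmol × 3.36 L = 74.75 mg
monosodium phosphate: 10.8 mmol/L × 119.98 g/mol × 3.36 L ÷ 1000 = 4.35 g
sodium carbonate: 3.86 g/L × 3.36 L = 12.97 g
sucrose: 159 mmol/L × 342.3 g/mol × 3.36 L ÷ 1000 = 182.87 g
pyridoxine hydrochloride: 16.6 mg/L × 3.36 L = 55.78 mg
lactose: 13.8 g/L × 3.36 L = 46.37 g

MOPS 8.09 g; boric acid 74.75 mg; monosodium phosphate 4.35 g; sodium carbonate 12.97 g; sucrose 182.87 g; pyridoxine hydrochloride 55.78 mg; lactose 46.37 g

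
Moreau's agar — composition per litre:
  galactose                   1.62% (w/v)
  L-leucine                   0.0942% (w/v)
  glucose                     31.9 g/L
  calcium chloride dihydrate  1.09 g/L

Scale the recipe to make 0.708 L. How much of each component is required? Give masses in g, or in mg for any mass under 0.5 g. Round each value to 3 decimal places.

galactose 11.470 g; L-leucine 0.667 g; glucose 22.585 g; calcium chloride dihydrate 0.772 g

Scale factor relative to 1 L: 0.708.
galactose: 1.62% w/v = 16.2 g/L → 16.2 × 0.708 L = 11.470 g
L-leucine: 0.0942% w/v = 0.942 g/L → 0.942 × 0.708 L = 0.667 g
glucose: 31.9 g/L × 0.708 L = 22.585 g
calcium chloride dihydrate: 1.09 g/L × 0.708 L = 0.772 g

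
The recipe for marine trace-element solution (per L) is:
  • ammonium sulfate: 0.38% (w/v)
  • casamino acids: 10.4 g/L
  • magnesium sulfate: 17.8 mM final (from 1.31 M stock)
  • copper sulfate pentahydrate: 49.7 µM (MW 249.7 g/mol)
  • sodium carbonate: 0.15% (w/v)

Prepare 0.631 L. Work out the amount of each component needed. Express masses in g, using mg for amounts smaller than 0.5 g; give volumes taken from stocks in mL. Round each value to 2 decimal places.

Working volume: 0.631 L.
ammonium sulfate: 0.38% w/v = 3.8 g/L → 3.8 × 0.631 L = 2.40 g
casamino acids: 10.4 g/L × 0.631 L = 6.56 g
magnesium sulfate: dilute stock: 17.8 mM × 631 mL ÷ 1310 mM = 8.57 mL
copper sulfate pentahydrate: 49.7 µmol/L × 249.7 g/mol × 0.631 L ÷ 1000 = 7.83 mg
sodium carbonate: 0.15% w/v = 1.5 g/L → 1.5 × 0.631 L = 0.95 g

ammonium sulfate 2.40 g; casamino acids 6.56 g; magnesium sulfate 8.57 mL; copper sulfate pentahydrate 7.83 mg; sodium carbonate 0.95 g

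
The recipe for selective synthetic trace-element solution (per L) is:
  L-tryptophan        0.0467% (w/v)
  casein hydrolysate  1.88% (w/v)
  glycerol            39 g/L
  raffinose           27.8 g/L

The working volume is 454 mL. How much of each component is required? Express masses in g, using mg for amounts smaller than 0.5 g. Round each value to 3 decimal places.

Target volume = 454 mL = 0.454 L.
L-tryptophan: 0.0467% w/v = 0.467 g/L → 0.467 × 0.454 L = 0.212018 g = 212.018 mg
casein hydrolysate: 1.88% w/v = 18.8 g/L → 18.8 × 0.454 L = 8.535 g
glycerol: 39 g/L × 0.454 L = 17.706 g
raffinose: 27.8 g/L × 0.454 L = 12.621 g

L-tryptophan 212.018 mg; casein hydrolysate 8.535 g; glycerol 17.706 g; raffinose 12.621 g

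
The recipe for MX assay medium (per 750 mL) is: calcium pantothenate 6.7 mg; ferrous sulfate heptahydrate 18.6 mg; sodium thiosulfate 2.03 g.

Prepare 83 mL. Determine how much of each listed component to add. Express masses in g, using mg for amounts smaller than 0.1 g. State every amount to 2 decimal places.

Ratio of target to recipe volume: 83 / 750 = 0.110667.
calcium pantothenate: 6.7 mg × (83 mL / 750 mL) = 0.74 mg
ferrous sulfate heptahydrate: 18.6 mg × (83 mL / 750 mL) = 2.06 mg
sodium thiosulfate: 2.03 g × (83 mL / 750 mL) = 0.22 g

calcium pantothenate 0.74 mg; ferrous sulfate heptahydrate 2.06 mg; sodium thiosulfate 0.22 g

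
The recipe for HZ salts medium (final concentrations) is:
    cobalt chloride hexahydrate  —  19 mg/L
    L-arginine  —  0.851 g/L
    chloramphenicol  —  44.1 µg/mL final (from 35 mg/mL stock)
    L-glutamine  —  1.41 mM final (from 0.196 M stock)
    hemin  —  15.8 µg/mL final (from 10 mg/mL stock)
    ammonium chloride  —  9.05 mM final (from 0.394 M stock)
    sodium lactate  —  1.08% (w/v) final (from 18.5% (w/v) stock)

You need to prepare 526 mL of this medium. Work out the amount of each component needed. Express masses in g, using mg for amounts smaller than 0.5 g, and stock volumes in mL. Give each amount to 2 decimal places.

Scale factor relative to 1 L: 0.526.
cobalt chloride hexahydrate: 19 mg/L × 0.526 L = 9.99 mg
L-arginine: 0.851 g/L × 0.526 L = 0.447626 g = 447.63 mg
chloramphenicol: C1V1 = C2V2 → 44.1 µg/mL × 526 mL ÷ 35000 µg/mL = 0.66 mL
L-glutamine: dilute stock: 1.41 mM × 526 mL ÷ 196 mM = 3.78 mL
hemin: V = C2·V2/C1 = 15.8 µg/mL × 526 mL ÷ 10000 µg/mL = 0.83 mL
ammonium chloride: V = C2·V2/C1 = 9.05 mM × 526 mL ÷ 394 mM = 12.08 mL
sodium lactate: dilute stock: 1.08% ÷ 18.5% × 526 mL = 30.71 mL

cobalt chloride hexahydrate 9.99 mg; L-arginine 447.63 mg; chloramphenicol 0.66 mL; L-glutamine 3.78 mL; hemin 0.83 mL; ammonium chloride 12.08 mL; sodium lactate 30.71 mL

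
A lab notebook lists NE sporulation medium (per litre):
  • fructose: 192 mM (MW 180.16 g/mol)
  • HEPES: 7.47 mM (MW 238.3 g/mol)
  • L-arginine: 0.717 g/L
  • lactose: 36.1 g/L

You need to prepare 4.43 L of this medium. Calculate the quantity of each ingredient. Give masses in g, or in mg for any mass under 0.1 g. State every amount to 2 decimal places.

fructose 153.24 g; HEPES 7.89 g; L-arginine 3.18 g; lactose 159.92 g

Scale factor relative to 1 L: 4.43.
fructose: 192 mmol/L × 180.16 g/mol × 4.43 L ÷ 1000 = 153.24 g
HEPES: 7.47 mmol/L × 238.3 g/mol × 4.43 L ÷ 1000 = 7.89 g
L-arginine: 0.717 g/L × 4.43 L = 3.18 g
lactose: 36.1 g/L × 4.43 L = 159.92 g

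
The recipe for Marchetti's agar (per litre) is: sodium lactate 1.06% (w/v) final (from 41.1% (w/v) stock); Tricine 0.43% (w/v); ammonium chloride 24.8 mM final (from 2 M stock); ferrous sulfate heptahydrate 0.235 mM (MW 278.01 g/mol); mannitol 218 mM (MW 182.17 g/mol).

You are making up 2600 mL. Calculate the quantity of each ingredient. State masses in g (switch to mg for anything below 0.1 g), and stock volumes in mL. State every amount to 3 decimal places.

sodium lactate 67.056 mL; Tricine 11.180 g; ammonium chloride 32.240 mL; ferrous sulfate heptahydrate 0.170 g; mannitol 103.254 g

Scale factor relative to 1 L: 2.6.
sodium lactate: V = C2·V2/C1 = 1.06% ÷ 41.1% × 2600 mL = 67.056 mL
Tricine: 0.43% w/v = 4.3 g/L → 4.3 × 2.6 L = 11.180 g
ammonium chloride: V = C2·V2/C1 = 24.8 mM × 2600 mL ÷ 2000 mM = 32.240 mL
ferrous sulfate heptahydrate: 0.235 mmol/L × 278.01 g/mol × 2.6 L ÷ 1000 = 0.170 g
mannitol: 218 mmol/L × 182.17 g/mol × 2.6 L ÷ 1000 = 103.254 g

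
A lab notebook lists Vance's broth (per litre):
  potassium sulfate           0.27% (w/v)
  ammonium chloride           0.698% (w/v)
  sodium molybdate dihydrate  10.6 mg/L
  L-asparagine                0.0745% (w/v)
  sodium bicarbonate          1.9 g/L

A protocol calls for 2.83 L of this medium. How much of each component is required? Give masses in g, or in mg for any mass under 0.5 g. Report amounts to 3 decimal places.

Scale factor relative to 1 L: 2.83.
potassium sulfate: 0.27% w/v = 2.7 g/L → 2.7 × 2.83 L = 7.641 g
ammonium chloride: 0.698% w/v = 6.98 g/L → 6.98 × 2.83 L = 19.753 g
sodium molybdate dihydrate: 10.6 mg/L × 2.83 L = 29.998 mg
L-asparagine: 0.0745% w/v = 0.745 g/L → 0.745 × 2.83 L = 2.108 g
sodium bicarbonate: 1.9 g/L × 2.83 L = 5.377 g

potassium sulfate 7.641 g; ammonium chloride 19.753 g; sodium molybdate dihydrate 29.998 mg; L-asparagine 2.108 g; sodium bicarbonate 5.377 g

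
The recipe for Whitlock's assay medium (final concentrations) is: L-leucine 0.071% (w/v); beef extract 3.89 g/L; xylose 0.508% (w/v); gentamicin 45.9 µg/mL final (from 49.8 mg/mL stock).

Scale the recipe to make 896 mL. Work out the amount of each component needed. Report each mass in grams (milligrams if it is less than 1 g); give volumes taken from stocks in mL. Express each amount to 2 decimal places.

Target volume = 896 mL = 0.896 L.
L-leucine: 0.071 g per 100 mL × 896 mL ÷ 100 = 0.63616 g = 636.16 mg
beef extract: 3.89 g/L × 0.896 L = 3.49 g
xylose: 0.508% w/v = 5.08 g/L → 5.08 × 0.896 L = 4.55 g
gentamicin: V = C2·V2/C1 = 45.9 µg/mL × 896 mL ÷ 49800 µg/mL = 0.83 mL

L-leucine 636.16 mg; beef extract 3.49 g; xylose 4.55 g; gentamicin 0.83 mL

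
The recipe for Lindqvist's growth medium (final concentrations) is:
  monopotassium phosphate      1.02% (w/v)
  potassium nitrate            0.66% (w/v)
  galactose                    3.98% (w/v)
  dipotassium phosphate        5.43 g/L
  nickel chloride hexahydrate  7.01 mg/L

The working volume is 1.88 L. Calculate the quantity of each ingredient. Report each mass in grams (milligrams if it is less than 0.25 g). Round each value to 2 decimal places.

Scale factor relative to 1 L: 1.88.
monopotassium phosphate: 1.02% w/v = 10.2 g/L → 10.2 × 1.88 L = 19.18 g
potassium nitrate: 0.66 g per 100 mL × 1880 mL ÷ 100 = 12.41 g
galactose: 3.98% w/v = 39.8 g/L → 39.8 × 1.88 L = 74.82 g
dipotassium phosphate: 5.43 g/L × 1.88 L = 10.21 g
nickel chloride hexahydrate: 7.01 mg/L × 1.88 L = 13.18 mg

monopotassium phosphate 19.18 g; potassium nitrate 12.41 g; galactose 74.82 g; dipotassium phosphate 10.21 g; nickel chloride hexahydrate 13.18 mg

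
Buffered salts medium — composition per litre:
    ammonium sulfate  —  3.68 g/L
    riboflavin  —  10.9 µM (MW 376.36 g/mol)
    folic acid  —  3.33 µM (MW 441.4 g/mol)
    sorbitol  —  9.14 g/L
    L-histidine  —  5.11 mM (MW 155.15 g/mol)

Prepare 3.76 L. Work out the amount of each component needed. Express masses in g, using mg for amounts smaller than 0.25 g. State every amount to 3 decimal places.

Scale factor relative to 1 L: 3.76.
ammonium sulfate: 3.68 g/L × 3.76 L = 13.837 g
riboflavin: 10.9 µmol/L × 376.36 g/mol × 3.76 L ÷ 1000 = 15.425 mg
folic acid: 3.33 µmol/L × 441.4 g/mol × 3.76 L ÷ 1000 = 5.527 mg
sorbitol: 9.14 g/L × 3.76 L = 34.366 g
L-histidine: 5.11 mmol/L × 155.15 g/mol × 3.76 L ÷ 1000 = 2.981 g

ammonium sulfate 13.837 g; riboflavin 15.425 mg; folic acid 5.527 mg; sorbitol 34.366 g; L-histidine 2.981 g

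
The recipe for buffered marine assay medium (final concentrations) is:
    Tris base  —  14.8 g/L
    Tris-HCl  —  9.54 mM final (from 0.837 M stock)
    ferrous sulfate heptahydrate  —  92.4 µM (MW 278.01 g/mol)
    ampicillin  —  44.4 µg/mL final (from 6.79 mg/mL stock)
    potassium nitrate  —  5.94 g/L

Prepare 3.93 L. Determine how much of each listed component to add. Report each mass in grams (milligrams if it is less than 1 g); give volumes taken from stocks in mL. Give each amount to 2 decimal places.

Tris base 58.16 g; Tris-HCl 44.79 mL; ferrous sulfate heptahydrate 100.95 mg; ampicillin 25.70 mL; potassium nitrate 23.34 g

Working volume: 3.93 L.
Tris base: 14.8 g/L × 3.93 L = 58.16 g
Tris-HCl: V = C2·V2/C1 = 9.54 mM × 3930 mL ÷ 837 mM = 44.79 mL
ferrous sulfate heptahydrate: 92.4 µmol/L × 278.01 g/mol × 3.93 L ÷ 1000 = 100.95 mg
ampicillin: C1V1 = C2V2 → 44.4 µg/mL × 3930 mL ÷ 6790 µg/mL = 25.70 mL
potassium nitrate: 5.94 g/L × 3.93 L = 23.34 g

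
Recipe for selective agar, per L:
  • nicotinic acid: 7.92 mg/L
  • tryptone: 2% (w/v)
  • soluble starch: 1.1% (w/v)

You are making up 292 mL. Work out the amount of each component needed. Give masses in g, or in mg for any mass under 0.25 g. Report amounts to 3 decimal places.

Target volume = 292 mL = 0.292 L.
nicotinic acid: 7.92 mg/L × 0.292 L = 2.313 mg
tryptone: 2 g per 100 mL × 292 mL ÷ 100 = 5.840 g
soluble starch: 1.1% w/v = 11 g/L → 11 × 0.292 L = 3.212 g

nicotinic acid 2.313 mg; tryptone 5.840 g; soluble starch 3.212 g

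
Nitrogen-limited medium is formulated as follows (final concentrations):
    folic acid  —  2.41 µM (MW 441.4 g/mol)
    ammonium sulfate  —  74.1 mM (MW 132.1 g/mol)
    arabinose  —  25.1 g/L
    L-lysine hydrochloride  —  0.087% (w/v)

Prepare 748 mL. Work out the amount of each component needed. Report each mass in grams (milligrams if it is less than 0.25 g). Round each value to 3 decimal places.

Target volume = 748 mL = 0.748 L.
folic acid: 2.41 µmol/L × 441.4 g/mol × 0.748 L ÷ 1000 = 0.796 mg
ammonium sulfate: 74.1 mmol/L × 132.1 g/mol × 0.748 L ÷ 1000 = 7.322 g
arabinose: 25.1 g/L × 0.748 L = 18.775 g
L-lysine hydrochloride: 0.087% w/v = 0.87 g/L → 0.87 × 0.748 L = 0.651 g

folic acid 0.796 mg; ammonium sulfate 7.322 g; arabinose 18.775 g; L-lysine hydrochloride 0.651 g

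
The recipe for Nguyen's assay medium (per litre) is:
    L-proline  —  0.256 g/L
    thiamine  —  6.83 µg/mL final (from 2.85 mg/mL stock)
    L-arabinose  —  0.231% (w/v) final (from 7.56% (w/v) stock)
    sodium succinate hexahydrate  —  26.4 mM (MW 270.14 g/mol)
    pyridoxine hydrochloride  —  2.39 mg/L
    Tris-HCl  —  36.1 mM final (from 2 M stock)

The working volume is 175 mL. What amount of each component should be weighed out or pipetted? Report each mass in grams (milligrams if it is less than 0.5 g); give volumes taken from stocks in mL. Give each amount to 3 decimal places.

L-proline 44.800 mg; thiamine 0.419 mL; L-arabinose 5.347 mL; sodium succinate hexahydrate 1.248 g; pyridoxine hydrochloride 0.418 mg; Tris-HCl 3.159 mL

Scale factor relative to 1 L: 0.175.
L-proline: 0.256 g/L × 0.175 L = 0.0448 g = 44.800 mg
thiamine: dilute stock: 6.83 µg/mL × 175 mL ÷ 2850 µg/mL = 0.419 mL
L-arabinose: C1V1 = C2V2 → 0.231% ÷ 7.56% × 175 mL = 5.347 mL
sodium succinate hexahydrate: 26.4 mmol/L × 270.14 g/mol × 0.175 L ÷ 1000 = 1.248 g
pyridoxine hydrochloride: 2.39 mg/L × 0.175 L = 0.418 mg
Tris-HCl: dilute stock: 36.1 mM × 175 mL ÷ 2000 mM = 3.159 mL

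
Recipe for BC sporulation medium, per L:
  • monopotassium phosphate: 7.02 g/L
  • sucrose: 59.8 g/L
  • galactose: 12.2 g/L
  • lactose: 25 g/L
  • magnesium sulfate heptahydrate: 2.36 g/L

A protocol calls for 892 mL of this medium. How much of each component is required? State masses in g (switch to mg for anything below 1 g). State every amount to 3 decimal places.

Scale factor relative to 1 L: 0.892.
monopotassium phosphate: 7.02 g/L × 0.892 L = 6.262 g
sucrose: 59.8 g/L × 0.892 L = 53.342 g
galactose: 12.2 g/L × 0.892 L = 10.882 g
lactose: 25 g/L × 0.892 L = 22.300 g
magnesium sulfate heptahydrate: 2.36 g/L × 0.892 L = 2.105 g

monopotassium phosphate 6.262 g; sucrose 53.342 g; galactose 10.882 g; lactose 22.300 g; magnesium sulfate heptahydrate 2.105 g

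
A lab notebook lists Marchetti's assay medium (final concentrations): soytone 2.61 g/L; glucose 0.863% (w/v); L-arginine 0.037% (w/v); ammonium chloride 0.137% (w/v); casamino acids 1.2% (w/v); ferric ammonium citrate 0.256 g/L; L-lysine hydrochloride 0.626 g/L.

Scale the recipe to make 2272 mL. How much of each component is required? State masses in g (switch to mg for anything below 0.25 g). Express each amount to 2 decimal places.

soytone 5.93 g; glucose 19.61 g; L-arginine 0.84 g; ammonium chloride 3.11 g; casamino acids 27.26 g; ferric ammonium citrate 0.58 g; L-lysine hydrochloride 1.42 g

Target volume = 2272 mL = 2.272 L.
soytone: 2.61 g/L × 2.272 L = 5.93 g
glucose: 0.863 g per 100 mL × 2272 mL ÷ 100 = 19.61 g
L-arginine: 0.037% w/v = 0.37 g/L → 0.37 × 2.272 L = 0.84 g
ammonium chloride: 0.137% w/v = 1.37 g/L → 1.37 × 2.272 L = 3.11 g
casamino acids: 1.2% w/v = 12 g/L → 12 × 2.272 L = 27.26 g
ferric ammonium citrate: 0.256 g/L × 2.272 L = 0.58 g
L-lysine hydrochloride: 0.626 g/L × 2.272 L = 1.42 g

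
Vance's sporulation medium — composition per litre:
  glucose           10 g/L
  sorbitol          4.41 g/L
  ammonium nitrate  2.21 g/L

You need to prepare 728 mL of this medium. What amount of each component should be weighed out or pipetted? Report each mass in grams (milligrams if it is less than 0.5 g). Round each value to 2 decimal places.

glucose 7.28 g; sorbitol 3.21 g; ammonium nitrate 1.61 g

Working volume: 728 mL = 0.728 L.
glucose: 10 g/L × 0.728 L = 7.28 g
sorbitol: 4.41 g/L × 0.728 L = 3.21 g
ammonium nitrate: 2.21 g/L × 0.728 L = 1.61 g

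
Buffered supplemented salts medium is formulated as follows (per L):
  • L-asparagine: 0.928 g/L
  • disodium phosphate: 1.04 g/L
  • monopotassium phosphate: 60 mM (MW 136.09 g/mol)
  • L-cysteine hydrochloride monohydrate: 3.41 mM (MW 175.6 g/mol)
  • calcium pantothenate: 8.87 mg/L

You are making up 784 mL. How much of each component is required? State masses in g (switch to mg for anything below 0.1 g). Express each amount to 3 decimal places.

L-asparagine 0.728 g; disodium phosphate 0.815 g; monopotassium phosphate 6.402 g; L-cysteine hydrochloride monohydrate 0.469 g; calcium pantothenate 6.954 mg

Working volume: 784 mL = 0.784 L.
L-asparagine: 0.928 g/L × 0.784 L = 0.728 g
disodium phosphate: 1.04 g/L × 0.784 L = 0.815 g
monopotassium phosphate: 60 mmol/L × 136.09 g/mol × 0.784 L ÷ 1000 = 6.402 g
L-cysteine hydrochloride monohydrate: 3.41 mmol/L × 175.6 g/mol × 0.784 L ÷ 1000 = 0.469 g
calcium pantothenate: 8.87 mg/L × 0.784 L = 6.954 mg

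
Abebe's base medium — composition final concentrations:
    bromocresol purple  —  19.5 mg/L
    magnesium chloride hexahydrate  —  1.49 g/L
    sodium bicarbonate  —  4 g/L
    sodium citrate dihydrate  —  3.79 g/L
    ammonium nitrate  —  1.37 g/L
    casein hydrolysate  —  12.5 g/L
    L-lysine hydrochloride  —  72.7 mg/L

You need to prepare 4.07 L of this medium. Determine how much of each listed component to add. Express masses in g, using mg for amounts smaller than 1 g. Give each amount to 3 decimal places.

Scale factor relative to 1 L: 4.07.
bromocresol purple: 19.5 mg/L × 4.07 L = 79.365 mg
magnesium chloride hexahydrate: 1.49 g/L × 4.07 L = 6.064 g
sodium bicarbonate: 4 g/L × 4.07 L = 16.280 g
sodium citrate dihydrate: 3.79 g/L × 4.07 L = 15.425 g
ammonium nitrate: 1.37 g/L × 4.07 L = 5.576 g
casein hydrolysate: 12.5 g/L × 4.07 L = 50.875 g
L-lysine hydrochloride: 72.7 mg/L × 4.07 L = 295.889 mg

bromocresol purple 79.365 mg; magnesium chloride hexahydrate 6.064 g; sodium bicarbonate 16.280 g; sodium citrate dihydrate 15.425 g; ammonium nitrate 5.576 g; casein hydrolysate 50.875 g; L-lysine hydrochloride 295.889 mg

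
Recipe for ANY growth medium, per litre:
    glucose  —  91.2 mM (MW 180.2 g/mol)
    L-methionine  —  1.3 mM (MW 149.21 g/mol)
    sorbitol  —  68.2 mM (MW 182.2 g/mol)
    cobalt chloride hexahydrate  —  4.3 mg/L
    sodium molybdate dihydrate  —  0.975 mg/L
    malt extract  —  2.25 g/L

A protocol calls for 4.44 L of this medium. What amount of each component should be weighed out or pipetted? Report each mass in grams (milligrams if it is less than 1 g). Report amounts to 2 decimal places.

Scale factor relative to 1 L: 4.44.
glucose: 91.2 mmol/L × 180.2 g/mol × 4.44 L ÷ 1000 = 72.97 g
L-methionine: 1.3 mmol/L × 149.21 mg/mmol × 4.44 L = 861.24 mg
sorbitol: 68.2 mmol/L × 182.2 g/mol × 4.44 L ÷ 1000 = 55.17 g
cobalt chloride hexahydrate: 4.3 mg/L × 4.44 L = 19.09 mg
sodium molybdate dihydrate: 0.975 mg/L × 4.44 L = 4.33 mg
malt extract: 2.25 g/L × 4.44 L = 9.99 g

glucose 72.97 g; L-methionine 861.24 mg; sorbitol 55.17 g; cobalt chloride hexahydrate 19.09 mg; sodium molybdate dihydrate 4.33 mg; malt extract 9.99 g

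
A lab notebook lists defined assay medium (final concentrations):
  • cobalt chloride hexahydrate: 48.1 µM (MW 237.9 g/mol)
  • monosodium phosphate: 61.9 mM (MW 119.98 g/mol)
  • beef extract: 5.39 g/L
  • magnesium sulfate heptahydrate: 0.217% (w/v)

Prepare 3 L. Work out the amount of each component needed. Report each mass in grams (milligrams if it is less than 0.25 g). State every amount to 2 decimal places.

Scale factor relative to 1 L: 3.
cobalt chloride hexahydrate: 48.1 µmol/L × 237.9 g/mol × 3 L ÷ 1000 = 34.33 mg
monosodium phosphate: 61.9 mmol/L × 119.98 g/mol × 3 L ÷ 1000 = 22.28 g
beef extract: 5.39 g/L × 3 L = 16.17 g
magnesium sulfate heptahydrate: 0.217% w/v = 2.17 g/L → 2.17 × 3 L = 6.51 g

cobalt chloride hexahydrate 34.33 mg; monosodium phosphate 22.28 g; beef extract 16.17 g; magnesium sulfate heptahydrate 6.51 g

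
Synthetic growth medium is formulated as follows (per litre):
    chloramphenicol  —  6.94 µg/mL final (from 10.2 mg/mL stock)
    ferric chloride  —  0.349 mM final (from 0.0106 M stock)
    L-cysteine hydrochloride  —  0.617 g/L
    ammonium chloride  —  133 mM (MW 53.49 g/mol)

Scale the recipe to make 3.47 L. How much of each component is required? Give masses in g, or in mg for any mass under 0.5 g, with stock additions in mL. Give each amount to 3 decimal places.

chloramphenicol 2.361 mL; ferric chloride 114.248 mL; L-cysteine hydrochloride 2.141 g; ammonium chloride 24.686 g

Working volume: 3.47 L.
chloramphenicol: dilute stock: 6.94 µg/mL × 3470 mL ÷ 10200 µg/mL = 2.361 mL
ferric chloride: dilute stock: 0.349 mM × 3470 mL ÷ 10.6 mM = 114.248 mL
L-cysteine hydrochloride: 0.617 g/L × 3.47 L = 2.141 g
ammonium chloride: 133 mmol/L × 53.49 g/mol × 3.47 L ÷ 1000 = 24.686 g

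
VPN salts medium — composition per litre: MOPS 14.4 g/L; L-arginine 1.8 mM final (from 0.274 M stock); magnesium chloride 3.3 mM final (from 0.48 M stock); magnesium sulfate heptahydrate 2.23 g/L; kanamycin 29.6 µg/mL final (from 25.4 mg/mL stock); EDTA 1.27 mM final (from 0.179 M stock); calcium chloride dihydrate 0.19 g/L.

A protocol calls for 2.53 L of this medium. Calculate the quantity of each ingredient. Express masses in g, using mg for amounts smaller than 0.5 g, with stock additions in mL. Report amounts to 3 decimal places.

Scale factor relative to 1 L: 2.53.
MOPS: 14.4 g/L × 2.53 L = 36.432 g
L-arginine: dilute stock: 1.8 mM × 2530 mL ÷ 274 mM = 16.620 mL
magnesium chloride: V = C2·V2/C1 = 3.3 mM × 2530 mL ÷ 480 mM = 17.394 mL
magnesium sulfate heptahydrate: 2.23 g/L × 2.53 L = 5.642 g
kanamycin: dilute stock: 29.6 µg/mL × 2530 mL ÷ 25400 µg/mL = 2.948 mL
EDTA: dilute stock: 1.27 mM × 2530 mL ÷ 179 mM = 17.950 mL
calcium chloride dihydrate: 0.19 g/L × 2.53 L = 0.4807 g = 480.700 mg

MOPS 36.432 g; L-arginine 16.620 mL; magnesium chloride 17.394 mL; magnesium sulfate heptahydrate 5.642 g; kanamycin 2.948 mL; EDTA 17.950 mL; calcium chloride dihydrate 480.700 mg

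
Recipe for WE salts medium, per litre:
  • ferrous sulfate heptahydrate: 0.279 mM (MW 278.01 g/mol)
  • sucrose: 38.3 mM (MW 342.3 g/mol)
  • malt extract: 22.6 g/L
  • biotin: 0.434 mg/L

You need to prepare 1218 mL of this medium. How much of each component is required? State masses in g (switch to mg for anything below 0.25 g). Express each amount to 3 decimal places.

Working volume: 1218 mL = 1.218 L.
ferrous sulfate heptahydrate: 0.279 mmol/L × 278.01 mg/mmol × 1.218 L = 94.474 mg
sucrose: 38.3 mmol/L × 342.3 g/mol × 1.218 L ÷ 1000 = 15.968 g
malt extract: 22.6 g/L × 1.218 L = 27.527 g
biotin: 0.434 mg/L × 1.218 L = 0.529 mg

ferrous sulfate heptahydrate 94.474 mg; sucrose 15.968 g; malt extract 27.527 g; biotin 0.529 mg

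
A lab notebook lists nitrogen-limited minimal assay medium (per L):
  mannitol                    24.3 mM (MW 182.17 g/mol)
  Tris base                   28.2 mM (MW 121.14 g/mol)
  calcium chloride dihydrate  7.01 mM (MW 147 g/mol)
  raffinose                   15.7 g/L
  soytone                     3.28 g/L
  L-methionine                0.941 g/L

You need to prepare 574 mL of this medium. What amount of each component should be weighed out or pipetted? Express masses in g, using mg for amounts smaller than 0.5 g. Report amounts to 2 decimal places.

Target volume = 574 mL = 0.574 L.
mannitol: 24.3 mmol/L × 182.17 g/mol × 0.574 L ÷ 1000 = 2.54 g
Tris base: 28.2 mmol/L × 121.14 g/mol × 0.574 L ÷ 1000 = 1.96 g
calcium chloride dihydrate: 7.01 mmol/L × 147 g/mol × 0.574 L ÷ 1000 = 0.59 g
raffinose: 15.7 g/L × 0.574 L = 9.01 g
soytone: 3.28 g/L × 0.574 L = 1.88 g
L-methionine: 0.941 g/L × 0.574 L = 0.54 g

mannitol 2.54 g; Tris base 1.96 g; calcium chloride dihydrate 0.59 g; raffinose 9.01 g; soytone 1.88 g; L-methionine 0.54 g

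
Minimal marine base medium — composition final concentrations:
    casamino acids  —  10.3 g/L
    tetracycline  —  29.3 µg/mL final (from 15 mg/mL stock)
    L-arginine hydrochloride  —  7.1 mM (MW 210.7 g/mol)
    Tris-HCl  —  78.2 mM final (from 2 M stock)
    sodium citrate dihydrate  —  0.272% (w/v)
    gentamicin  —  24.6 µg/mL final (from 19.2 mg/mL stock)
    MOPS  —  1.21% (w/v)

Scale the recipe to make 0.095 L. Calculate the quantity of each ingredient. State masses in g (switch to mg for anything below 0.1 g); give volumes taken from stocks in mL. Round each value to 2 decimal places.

casamino acids 0.98 g; tetracycline 0.19 mL; L-arginine hydrochloride 0.14 g; Tris-HCl 3.71 mL; sodium citrate dihydrate 0.26 g; gentamicin 0.12 mL; MOPS 1.15 g

Working volume: 0.095 L.
casamino acids: 10.3 g/L × 0.095 L = 0.98 g
tetracycline: C1V1 = C2V2 → 29.3 µg/mL × 95 mL ÷ 15000 µg/mL = 0.19 mL
L-arginine hydrochloride: 7.1 mmol/L × 210.7 g/mol × 0.095 L ÷ 1000 = 0.14 g
Tris-HCl: V = C2·V2/C1 = 78.2 mM × 95 mL ÷ 2000 mM = 3.71 mL
sodium citrate dihydrate: 0.272% w/v = 2.72 g/L → 2.72 × 0.095 L = 0.26 g
gentamicin: dilute stock: 24.6 µg/mL × 95 mL ÷ 19200 µg/mL = 0.12 mL
MOPS: 1.21% w/v = 12.1 g/L → 12.1 × 0.095 L = 1.15 g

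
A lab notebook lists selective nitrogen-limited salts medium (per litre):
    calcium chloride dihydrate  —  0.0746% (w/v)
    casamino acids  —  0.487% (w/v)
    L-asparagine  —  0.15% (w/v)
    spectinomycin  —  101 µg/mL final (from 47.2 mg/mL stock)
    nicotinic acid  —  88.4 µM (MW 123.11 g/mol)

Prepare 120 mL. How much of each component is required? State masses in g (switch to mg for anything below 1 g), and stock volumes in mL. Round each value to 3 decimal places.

Working volume: 120 mL = 0.12 L.
calcium chloride dihydrate: 0.0746% w/v = 0.746 g/L → 0.746 × 0.12 L = 0.08952 g = 89.520 mg
casamino acids: 0.487 g per 100 mL × 120 mL ÷ 100 = 0.5844 g = 584.400 mg
L-asparagine: 0.15 g per 100 mL × 120 mL ÷ 100 = 0.18 g = 180.000 mg
spectinomycin: dilute stock: 101 µg/mL × 120 mL ÷ 47200 µg/mL = 0.257 mL
nicotinic acid: 88.4 µmol/L × 123.11 g/mol × 0.12 L ÷ 1000 = 1.306 mg

calcium chloride dihydrate 89.520 mg; casamino acids 584.400 mg; L-asparagine 180.000 mg; spectinomycin 0.257 mL; nicotinic acid 1.306 mg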